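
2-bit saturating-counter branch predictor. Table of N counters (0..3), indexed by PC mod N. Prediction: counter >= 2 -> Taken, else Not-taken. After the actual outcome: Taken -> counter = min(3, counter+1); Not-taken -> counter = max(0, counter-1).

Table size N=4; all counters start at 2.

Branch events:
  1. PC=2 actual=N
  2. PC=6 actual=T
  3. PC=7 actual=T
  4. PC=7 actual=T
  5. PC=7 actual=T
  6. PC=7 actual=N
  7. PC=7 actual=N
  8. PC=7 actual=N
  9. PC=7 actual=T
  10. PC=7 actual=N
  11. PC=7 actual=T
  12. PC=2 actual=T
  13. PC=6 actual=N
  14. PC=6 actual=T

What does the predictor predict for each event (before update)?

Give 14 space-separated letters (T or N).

Ev 1: PC=2 idx=2 pred=T actual=N -> ctr[2]=1
Ev 2: PC=6 idx=2 pred=N actual=T -> ctr[2]=2
Ev 3: PC=7 idx=3 pred=T actual=T -> ctr[3]=3
Ev 4: PC=7 idx=3 pred=T actual=T -> ctr[3]=3
Ev 5: PC=7 idx=3 pred=T actual=T -> ctr[3]=3
Ev 6: PC=7 idx=3 pred=T actual=N -> ctr[3]=2
Ev 7: PC=7 idx=3 pred=T actual=N -> ctr[3]=1
Ev 8: PC=7 idx=3 pred=N actual=N -> ctr[3]=0
Ev 9: PC=7 idx=3 pred=N actual=T -> ctr[3]=1
Ev 10: PC=7 idx=3 pred=N actual=N -> ctr[3]=0
Ev 11: PC=7 idx=3 pred=N actual=T -> ctr[3]=1
Ev 12: PC=2 idx=2 pred=T actual=T -> ctr[2]=3
Ev 13: PC=6 idx=2 pred=T actual=N -> ctr[2]=2
Ev 14: PC=6 idx=2 pred=T actual=T -> ctr[2]=3

Answer: T N T T T T T N N N N T T T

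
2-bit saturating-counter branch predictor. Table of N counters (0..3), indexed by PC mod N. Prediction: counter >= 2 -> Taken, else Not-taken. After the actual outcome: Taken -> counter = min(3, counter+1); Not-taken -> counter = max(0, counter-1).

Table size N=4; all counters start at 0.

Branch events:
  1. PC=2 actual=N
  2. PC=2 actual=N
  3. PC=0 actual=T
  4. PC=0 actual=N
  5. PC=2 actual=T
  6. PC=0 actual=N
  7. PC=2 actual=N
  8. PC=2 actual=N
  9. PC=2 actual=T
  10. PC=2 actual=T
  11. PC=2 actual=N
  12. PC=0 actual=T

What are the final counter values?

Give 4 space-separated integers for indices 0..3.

Answer: 1 0 1 0

Derivation:
Ev 1: PC=2 idx=2 pred=N actual=N -> ctr[2]=0
Ev 2: PC=2 idx=2 pred=N actual=N -> ctr[2]=0
Ev 3: PC=0 idx=0 pred=N actual=T -> ctr[0]=1
Ev 4: PC=0 idx=0 pred=N actual=N -> ctr[0]=0
Ev 5: PC=2 idx=2 pred=N actual=T -> ctr[2]=1
Ev 6: PC=0 idx=0 pred=N actual=N -> ctr[0]=0
Ev 7: PC=2 idx=2 pred=N actual=N -> ctr[2]=0
Ev 8: PC=2 idx=2 pred=N actual=N -> ctr[2]=0
Ev 9: PC=2 idx=2 pred=N actual=T -> ctr[2]=1
Ev 10: PC=2 idx=2 pred=N actual=T -> ctr[2]=2
Ev 11: PC=2 idx=2 pred=T actual=N -> ctr[2]=1
Ev 12: PC=0 idx=0 pred=N actual=T -> ctr[0]=1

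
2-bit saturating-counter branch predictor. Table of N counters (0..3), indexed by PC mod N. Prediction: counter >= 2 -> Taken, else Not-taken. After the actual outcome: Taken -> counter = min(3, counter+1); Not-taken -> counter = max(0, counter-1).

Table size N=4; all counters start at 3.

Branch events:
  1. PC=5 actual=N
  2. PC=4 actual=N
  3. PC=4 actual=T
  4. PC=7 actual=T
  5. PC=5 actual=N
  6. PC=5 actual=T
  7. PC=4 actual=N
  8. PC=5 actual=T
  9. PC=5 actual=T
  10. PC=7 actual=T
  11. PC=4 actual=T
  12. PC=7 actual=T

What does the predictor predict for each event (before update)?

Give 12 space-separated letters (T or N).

Ev 1: PC=5 idx=1 pred=T actual=N -> ctr[1]=2
Ev 2: PC=4 idx=0 pred=T actual=N -> ctr[0]=2
Ev 3: PC=4 idx=0 pred=T actual=T -> ctr[0]=3
Ev 4: PC=7 idx=3 pred=T actual=T -> ctr[3]=3
Ev 5: PC=5 idx=1 pred=T actual=N -> ctr[1]=1
Ev 6: PC=5 idx=1 pred=N actual=T -> ctr[1]=2
Ev 7: PC=4 idx=0 pred=T actual=N -> ctr[0]=2
Ev 8: PC=5 idx=1 pred=T actual=T -> ctr[1]=3
Ev 9: PC=5 idx=1 pred=T actual=T -> ctr[1]=3
Ev 10: PC=7 idx=3 pred=T actual=T -> ctr[3]=3
Ev 11: PC=4 idx=0 pred=T actual=T -> ctr[0]=3
Ev 12: PC=7 idx=3 pred=T actual=T -> ctr[3]=3

Answer: T T T T T N T T T T T T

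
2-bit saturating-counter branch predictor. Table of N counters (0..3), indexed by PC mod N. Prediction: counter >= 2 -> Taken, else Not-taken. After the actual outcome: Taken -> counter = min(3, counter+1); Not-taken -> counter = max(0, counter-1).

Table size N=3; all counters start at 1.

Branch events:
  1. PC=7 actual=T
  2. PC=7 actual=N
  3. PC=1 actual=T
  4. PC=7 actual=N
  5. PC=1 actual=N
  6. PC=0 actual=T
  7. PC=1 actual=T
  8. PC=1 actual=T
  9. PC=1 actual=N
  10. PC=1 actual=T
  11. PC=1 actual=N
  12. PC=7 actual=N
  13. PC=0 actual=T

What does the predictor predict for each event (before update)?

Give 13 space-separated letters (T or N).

Ev 1: PC=7 idx=1 pred=N actual=T -> ctr[1]=2
Ev 2: PC=7 idx=1 pred=T actual=N -> ctr[1]=1
Ev 3: PC=1 idx=1 pred=N actual=T -> ctr[1]=2
Ev 4: PC=7 idx=1 pred=T actual=N -> ctr[1]=1
Ev 5: PC=1 idx=1 pred=N actual=N -> ctr[1]=0
Ev 6: PC=0 idx=0 pred=N actual=T -> ctr[0]=2
Ev 7: PC=1 idx=1 pred=N actual=T -> ctr[1]=1
Ev 8: PC=1 idx=1 pred=N actual=T -> ctr[1]=2
Ev 9: PC=1 idx=1 pred=T actual=N -> ctr[1]=1
Ev 10: PC=1 idx=1 pred=N actual=T -> ctr[1]=2
Ev 11: PC=1 idx=1 pred=T actual=N -> ctr[1]=1
Ev 12: PC=7 idx=1 pred=N actual=N -> ctr[1]=0
Ev 13: PC=0 idx=0 pred=T actual=T -> ctr[0]=3

Answer: N T N T N N N N T N T N T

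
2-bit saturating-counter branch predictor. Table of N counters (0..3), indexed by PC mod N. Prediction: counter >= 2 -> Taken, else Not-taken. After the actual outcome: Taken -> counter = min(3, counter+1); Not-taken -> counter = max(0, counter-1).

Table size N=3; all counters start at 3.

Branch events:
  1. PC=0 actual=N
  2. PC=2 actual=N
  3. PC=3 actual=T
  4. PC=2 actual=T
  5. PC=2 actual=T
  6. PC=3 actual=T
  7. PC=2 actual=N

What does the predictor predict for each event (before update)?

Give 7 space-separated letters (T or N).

Ev 1: PC=0 idx=0 pred=T actual=N -> ctr[0]=2
Ev 2: PC=2 idx=2 pred=T actual=N -> ctr[2]=2
Ev 3: PC=3 idx=0 pred=T actual=T -> ctr[0]=3
Ev 4: PC=2 idx=2 pred=T actual=T -> ctr[2]=3
Ev 5: PC=2 idx=2 pred=T actual=T -> ctr[2]=3
Ev 6: PC=3 idx=0 pred=T actual=T -> ctr[0]=3
Ev 7: PC=2 idx=2 pred=T actual=N -> ctr[2]=2

Answer: T T T T T T T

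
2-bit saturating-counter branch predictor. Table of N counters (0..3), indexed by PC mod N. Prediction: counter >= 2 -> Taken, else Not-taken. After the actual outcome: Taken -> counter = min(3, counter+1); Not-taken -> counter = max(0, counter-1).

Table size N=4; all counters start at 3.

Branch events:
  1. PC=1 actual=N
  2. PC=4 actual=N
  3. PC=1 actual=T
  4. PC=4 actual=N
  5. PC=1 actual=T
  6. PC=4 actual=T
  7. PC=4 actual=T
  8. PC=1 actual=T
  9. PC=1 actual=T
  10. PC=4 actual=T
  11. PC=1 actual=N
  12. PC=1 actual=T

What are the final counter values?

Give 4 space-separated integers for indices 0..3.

Answer: 3 3 3 3

Derivation:
Ev 1: PC=1 idx=1 pred=T actual=N -> ctr[1]=2
Ev 2: PC=4 idx=0 pred=T actual=N -> ctr[0]=2
Ev 3: PC=1 idx=1 pred=T actual=T -> ctr[1]=3
Ev 4: PC=4 idx=0 pred=T actual=N -> ctr[0]=1
Ev 5: PC=1 idx=1 pred=T actual=T -> ctr[1]=3
Ev 6: PC=4 idx=0 pred=N actual=T -> ctr[0]=2
Ev 7: PC=4 idx=0 pred=T actual=T -> ctr[0]=3
Ev 8: PC=1 idx=1 pred=T actual=T -> ctr[1]=3
Ev 9: PC=1 idx=1 pred=T actual=T -> ctr[1]=3
Ev 10: PC=4 idx=0 pred=T actual=T -> ctr[0]=3
Ev 11: PC=1 idx=1 pred=T actual=N -> ctr[1]=2
Ev 12: PC=1 idx=1 pred=T actual=T -> ctr[1]=3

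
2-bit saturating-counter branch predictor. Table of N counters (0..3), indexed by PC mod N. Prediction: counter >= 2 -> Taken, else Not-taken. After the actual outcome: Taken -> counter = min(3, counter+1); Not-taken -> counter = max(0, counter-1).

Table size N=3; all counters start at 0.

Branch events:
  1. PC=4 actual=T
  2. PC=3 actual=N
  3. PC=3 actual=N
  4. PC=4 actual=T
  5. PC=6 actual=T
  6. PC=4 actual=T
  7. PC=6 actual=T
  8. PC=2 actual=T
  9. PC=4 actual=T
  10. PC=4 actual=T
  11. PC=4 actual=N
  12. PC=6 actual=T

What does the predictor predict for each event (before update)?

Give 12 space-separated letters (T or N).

Ev 1: PC=4 idx=1 pred=N actual=T -> ctr[1]=1
Ev 2: PC=3 idx=0 pred=N actual=N -> ctr[0]=0
Ev 3: PC=3 idx=0 pred=N actual=N -> ctr[0]=0
Ev 4: PC=4 idx=1 pred=N actual=T -> ctr[1]=2
Ev 5: PC=6 idx=0 pred=N actual=T -> ctr[0]=1
Ev 6: PC=4 idx=1 pred=T actual=T -> ctr[1]=3
Ev 7: PC=6 idx=0 pred=N actual=T -> ctr[0]=2
Ev 8: PC=2 idx=2 pred=N actual=T -> ctr[2]=1
Ev 9: PC=4 idx=1 pred=T actual=T -> ctr[1]=3
Ev 10: PC=4 idx=1 pred=T actual=T -> ctr[1]=3
Ev 11: PC=4 idx=1 pred=T actual=N -> ctr[1]=2
Ev 12: PC=6 idx=0 pred=T actual=T -> ctr[0]=3

Answer: N N N N N T N N T T T T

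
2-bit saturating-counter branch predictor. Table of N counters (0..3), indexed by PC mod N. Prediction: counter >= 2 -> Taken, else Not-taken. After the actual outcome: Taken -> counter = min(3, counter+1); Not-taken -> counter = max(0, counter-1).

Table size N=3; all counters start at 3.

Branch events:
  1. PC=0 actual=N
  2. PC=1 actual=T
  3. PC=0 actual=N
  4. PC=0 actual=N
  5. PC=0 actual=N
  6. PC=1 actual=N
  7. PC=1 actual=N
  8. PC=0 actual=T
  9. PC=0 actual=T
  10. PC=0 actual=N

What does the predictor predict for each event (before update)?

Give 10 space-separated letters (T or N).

Answer: T T T N N T T N N T

Derivation:
Ev 1: PC=0 idx=0 pred=T actual=N -> ctr[0]=2
Ev 2: PC=1 idx=1 pred=T actual=T -> ctr[1]=3
Ev 3: PC=0 idx=0 pred=T actual=N -> ctr[0]=1
Ev 4: PC=0 idx=0 pred=N actual=N -> ctr[0]=0
Ev 5: PC=0 idx=0 pred=N actual=N -> ctr[0]=0
Ev 6: PC=1 idx=1 pred=T actual=N -> ctr[1]=2
Ev 7: PC=1 idx=1 pred=T actual=N -> ctr[1]=1
Ev 8: PC=0 idx=0 pred=N actual=T -> ctr[0]=1
Ev 9: PC=0 idx=0 pred=N actual=T -> ctr[0]=2
Ev 10: PC=0 idx=0 pred=T actual=N -> ctr[0]=1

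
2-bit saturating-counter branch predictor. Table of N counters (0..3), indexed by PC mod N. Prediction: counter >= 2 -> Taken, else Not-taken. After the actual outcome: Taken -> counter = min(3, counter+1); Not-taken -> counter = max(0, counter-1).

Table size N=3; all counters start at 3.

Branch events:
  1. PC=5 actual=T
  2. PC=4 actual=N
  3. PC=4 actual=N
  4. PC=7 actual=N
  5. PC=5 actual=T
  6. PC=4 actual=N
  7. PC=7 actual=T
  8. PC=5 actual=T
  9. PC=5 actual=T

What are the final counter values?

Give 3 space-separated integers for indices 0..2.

Ev 1: PC=5 idx=2 pred=T actual=T -> ctr[2]=3
Ev 2: PC=4 idx=1 pred=T actual=N -> ctr[1]=2
Ev 3: PC=4 idx=1 pred=T actual=N -> ctr[1]=1
Ev 4: PC=7 idx=1 pred=N actual=N -> ctr[1]=0
Ev 5: PC=5 idx=2 pred=T actual=T -> ctr[2]=3
Ev 6: PC=4 idx=1 pred=N actual=N -> ctr[1]=0
Ev 7: PC=7 idx=1 pred=N actual=T -> ctr[1]=1
Ev 8: PC=5 idx=2 pred=T actual=T -> ctr[2]=3
Ev 9: PC=5 idx=2 pred=T actual=T -> ctr[2]=3

Answer: 3 1 3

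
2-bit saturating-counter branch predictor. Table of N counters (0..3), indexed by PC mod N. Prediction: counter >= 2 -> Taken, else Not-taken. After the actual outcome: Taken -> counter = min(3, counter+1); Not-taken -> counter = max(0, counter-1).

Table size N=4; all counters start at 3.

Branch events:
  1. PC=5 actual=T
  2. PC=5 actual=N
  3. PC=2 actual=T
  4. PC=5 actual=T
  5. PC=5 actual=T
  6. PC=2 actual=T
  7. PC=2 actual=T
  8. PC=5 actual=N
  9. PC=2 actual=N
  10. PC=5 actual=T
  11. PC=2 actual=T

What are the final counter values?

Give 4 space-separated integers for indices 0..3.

Answer: 3 3 3 3

Derivation:
Ev 1: PC=5 idx=1 pred=T actual=T -> ctr[1]=3
Ev 2: PC=5 idx=1 pred=T actual=N -> ctr[1]=2
Ev 3: PC=2 idx=2 pred=T actual=T -> ctr[2]=3
Ev 4: PC=5 idx=1 pred=T actual=T -> ctr[1]=3
Ev 5: PC=5 idx=1 pred=T actual=T -> ctr[1]=3
Ev 6: PC=2 idx=2 pred=T actual=T -> ctr[2]=3
Ev 7: PC=2 idx=2 pred=T actual=T -> ctr[2]=3
Ev 8: PC=5 idx=1 pred=T actual=N -> ctr[1]=2
Ev 9: PC=2 idx=2 pred=T actual=N -> ctr[2]=2
Ev 10: PC=5 idx=1 pred=T actual=T -> ctr[1]=3
Ev 11: PC=2 idx=2 pred=T actual=T -> ctr[2]=3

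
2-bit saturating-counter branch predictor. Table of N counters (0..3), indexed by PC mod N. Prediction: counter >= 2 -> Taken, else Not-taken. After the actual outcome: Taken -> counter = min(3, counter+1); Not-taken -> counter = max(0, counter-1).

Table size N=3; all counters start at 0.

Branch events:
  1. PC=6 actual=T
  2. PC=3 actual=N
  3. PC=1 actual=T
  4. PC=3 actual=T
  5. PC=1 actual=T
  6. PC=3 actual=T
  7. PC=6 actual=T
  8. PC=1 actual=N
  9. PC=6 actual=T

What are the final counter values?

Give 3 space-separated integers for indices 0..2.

Ev 1: PC=6 idx=0 pred=N actual=T -> ctr[0]=1
Ev 2: PC=3 idx=0 pred=N actual=N -> ctr[0]=0
Ev 3: PC=1 idx=1 pred=N actual=T -> ctr[1]=1
Ev 4: PC=3 idx=0 pred=N actual=T -> ctr[0]=1
Ev 5: PC=1 idx=1 pred=N actual=T -> ctr[1]=2
Ev 6: PC=3 idx=0 pred=N actual=T -> ctr[0]=2
Ev 7: PC=6 idx=0 pred=T actual=T -> ctr[0]=3
Ev 8: PC=1 idx=1 pred=T actual=N -> ctr[1]=1
Ev 9: PC=6 idx=0 pred=T actual=T -> ctr[0]=3

Answer: 3 1 0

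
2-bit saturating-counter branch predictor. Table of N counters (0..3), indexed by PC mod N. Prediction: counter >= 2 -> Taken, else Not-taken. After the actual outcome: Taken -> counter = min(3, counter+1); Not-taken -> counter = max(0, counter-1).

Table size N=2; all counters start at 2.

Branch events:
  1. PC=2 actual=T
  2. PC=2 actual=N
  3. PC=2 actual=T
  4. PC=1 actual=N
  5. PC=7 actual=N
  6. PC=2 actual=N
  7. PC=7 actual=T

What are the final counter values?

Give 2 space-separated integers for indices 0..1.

Ev 1: PC=2 idx=0 pred=T actual=T -> ctr[0]=3
Ev 2: PC=2 idx=0 pred=T actual=N -> ctr[0]=2
Ev 3: PC=2 idx=0 pred=T actual=T -> ctr[0]=3
Ev 4: PC=1 idx=1 pred=T actual=N -> ctr[1]=1
Ev 5: PC=7 idx=1 pred=N actual=N -> ctr[1]=0
Ev 6: PC=2 idx=0 pred=T actual=N -> ctr[0]=2
Ev 7: PC=7 idx=1 pred=N actual=T -> ctr[1]=1

Answer: 2 1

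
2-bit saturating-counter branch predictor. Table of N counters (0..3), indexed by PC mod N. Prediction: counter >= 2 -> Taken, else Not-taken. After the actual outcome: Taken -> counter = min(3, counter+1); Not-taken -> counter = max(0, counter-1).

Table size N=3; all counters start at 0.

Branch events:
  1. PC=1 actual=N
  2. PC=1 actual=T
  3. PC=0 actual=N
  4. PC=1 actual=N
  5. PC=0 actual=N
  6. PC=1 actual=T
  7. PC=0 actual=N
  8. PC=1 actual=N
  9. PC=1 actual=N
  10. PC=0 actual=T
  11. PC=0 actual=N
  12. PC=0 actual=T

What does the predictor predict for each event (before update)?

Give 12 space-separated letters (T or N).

Ev 1: PC=1 idx=1 pred=N actual=N -> ctr[1]=0
Ev 2: PC=1 idx=1 pred=N actual=T -> ctr[1]=1
Ev 3: PC=0 idx=0 pred=N actual=N -> ctr[0]=0
Ev 4: PC=1 idx=1 pred=N actual=N -> ctr[1]=0
Ev 5: PC=0 idx=0 pred=N actual=N -> ctr[0]=0
Ev 6: PC=1 idx=1 pred=N actual=T -> ctr[1]=1
Ev 7: PC=0 idx=0 pred=N actual=N -> ctr[0]=0
Ev 8: PC=1 idx=1 pred=N actual=N -> ctr[1]=0
Ev 9: PC=1 idx=1 pred=N actual=N -> ctr[1]=0
Ev 10: PC=0 idx=0 pred=N actual=T -> ctr[0]=1
Ev 11: PC=0 idx=0 pred=N actual=N -> ctr[0]=0
Ev 12: PC=0 idx=0 pred=N actual=T -> ctr[0]=1

Answer: N N N N N N N N N N N N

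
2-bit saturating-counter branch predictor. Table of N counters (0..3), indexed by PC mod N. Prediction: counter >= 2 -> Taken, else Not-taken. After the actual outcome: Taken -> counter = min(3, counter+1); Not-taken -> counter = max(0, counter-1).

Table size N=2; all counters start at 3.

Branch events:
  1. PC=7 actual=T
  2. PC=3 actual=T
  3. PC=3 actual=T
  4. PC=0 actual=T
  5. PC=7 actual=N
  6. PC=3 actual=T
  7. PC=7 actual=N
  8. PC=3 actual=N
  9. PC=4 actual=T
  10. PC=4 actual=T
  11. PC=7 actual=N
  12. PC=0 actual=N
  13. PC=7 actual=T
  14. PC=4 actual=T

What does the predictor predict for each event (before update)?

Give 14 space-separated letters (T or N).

Answer: T T T T T T T T T T N T N T

Derivation:
Ev 1: PC=7 idx=1 pred=T actual=T -> ctr[1]=3
Ev 2: PC=3 idx=1 pred=T actual=T -> ctr[1]=3
Ev 3: PC=3 idx=1 pred=T actual=T -> ctr[1]=3
Ev 4: PC=0 idx=0 pred=T actual=T -> ctr[0]=3
Ev 5: PC=7 idx=1 pred=T actual=N -> ctr[1]=2
Ev 6: PC=3 idx=1 pred=T actual=T -> ctr[1]=3
Ev 7: PC=7 idx=1 pred=T actual=N -> ctr[1]=2
Ev 8: PC=3 idx=1 pred=T actual=N -> ctr[1]=1
Ev 9: PC=4 idx=0 pred=T actual=T -> ctr[0]=3
Ev 10: PC=4 idx=0 pred=T actual=T -> ctr[0]=3
Ev 11: PC=7 idx=1 pred=N actual=N -> ctr[1]=0
Ev 12: PC=0 idx=0 pred=T actual=N -> ctr[0]=2
Ev 13: PC=7 idx=1 pred=N actual=T -> ctr[1]=1
Ev 14: PC=4 idx=0 pred=T actual=T -> ctr[0]=3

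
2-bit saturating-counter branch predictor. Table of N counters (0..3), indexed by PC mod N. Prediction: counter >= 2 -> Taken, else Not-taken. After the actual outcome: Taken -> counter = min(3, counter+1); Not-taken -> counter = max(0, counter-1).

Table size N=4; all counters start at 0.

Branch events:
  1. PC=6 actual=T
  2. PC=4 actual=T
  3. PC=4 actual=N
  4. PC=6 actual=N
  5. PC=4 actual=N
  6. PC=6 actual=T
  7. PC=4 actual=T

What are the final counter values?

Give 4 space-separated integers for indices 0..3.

Answer: 1 0 1 0

Derivation:
Ev 1: PC=6 idx=2 pred=N actual=T -> ctr[2]=1
Ev 2: PC=4 idx=0 pred=N actual=T -> ctr[0]=1
Ev 3: PC=4 idx=0 pred=N actual=N -> ctr[0]=0
Ev 4: PC=6 idx=2 pred=N actual=N -> ctr[2]=0
Ev 5: PC=4 idx=0 pred=N actual=N -> ctr[0]=0
Ev 6: PC=6 idx=2 pred=N actual=T -> ctr[2]=1
Ev 7: PC=4 idx=0 pred=N actual=T -> ctr[0]=1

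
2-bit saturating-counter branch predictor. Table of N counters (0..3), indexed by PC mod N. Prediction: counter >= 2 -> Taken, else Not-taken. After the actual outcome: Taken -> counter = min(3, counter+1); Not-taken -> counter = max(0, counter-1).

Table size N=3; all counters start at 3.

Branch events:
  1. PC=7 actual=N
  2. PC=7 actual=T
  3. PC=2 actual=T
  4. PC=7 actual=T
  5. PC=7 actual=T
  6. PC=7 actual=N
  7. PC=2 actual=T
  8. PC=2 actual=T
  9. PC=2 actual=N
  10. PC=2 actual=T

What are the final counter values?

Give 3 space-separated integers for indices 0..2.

Answer: 3 2 3

Derivation:
Ev 1: PC=7 idx=1 pred=T actual=N -> ctr[1]=2
Ev 2: PC=7 idx=1 pred=T actual=T -> ctr[1]=3
Ev 3: PC=2 idx=2 pred=T actual=T -> ctr[2]=3
Ev 4: PC=7 idx=1 pred=T actual=T -> ctr[1]=3
Ev 5: PC=7 idx=1 pred=T actual=T -> ctr[1]=3
Ev 6: PC=7 idx=1 pred=T actual=N -> ctr[1]=2
Ev 7: PC=2 idx=2 pred=T actual=T -> ctr[2]=3
Ev 8: PC=2 idx=2 pred=T actual=T -> ctr[2]=3
Ev 9: PC=2 idx=2 pred=T actual=N -> ctr[2]=2
Ev 10: PC=2 idx=2 pred=T actual=T -> ctr[2]=3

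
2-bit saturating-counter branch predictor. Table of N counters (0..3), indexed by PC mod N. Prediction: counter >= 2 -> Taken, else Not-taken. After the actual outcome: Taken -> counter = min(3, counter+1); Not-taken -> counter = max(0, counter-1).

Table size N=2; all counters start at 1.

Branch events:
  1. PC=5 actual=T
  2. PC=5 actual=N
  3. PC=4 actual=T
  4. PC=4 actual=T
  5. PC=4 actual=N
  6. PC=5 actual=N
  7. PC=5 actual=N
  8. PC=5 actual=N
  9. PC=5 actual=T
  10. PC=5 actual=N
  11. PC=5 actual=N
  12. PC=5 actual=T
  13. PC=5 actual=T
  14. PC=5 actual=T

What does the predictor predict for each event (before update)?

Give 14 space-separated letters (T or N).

Answer: N T N T T N N N N N N N N T

Derivation:
Ev 1: PC=5 idx=1 pred=N actual=T -> ctr[1]=2
Ev 2: PC=5 idx=1 pred=T actual=N -> ctr[1]=1
Ev 3: PC=4 idx=0 pred=N actual=T -> ctr[0]=2
Ev 4: PC=4 idx=0 pred=T actual=T -> ctr[0]=3
Ev 5: PC=4 idx=0 pred=T actual=N -> ctr[0]=2
Ev 6: PC=5 idx=1 pred=N actual=N -> ctr[1]=0
Ev 7: PC=5 idx=1 pred=N actual=N -> ctr[1]=0
Ev 8: PC=5 idx=1 pred=N actual=N -> ctr[1]=0
Ev 9: PC=5 idx=1 pred=N actual=T -> ctr[1]=1
Ev 10: PC=5 idx=1 pred=N actual=N -> ctr[1]=0
Ev 11: PC=5 idx=1 pred=N actual=N -> ctr[1]=0
Ev 12: PC=5 idx=1 pred=N actual=T -> ctr[1]=1
Ev 13: PC=5 idx=1 pred=N actual=T -> ctr[1]=2
Ev 14: PC=5 idx=1 pred=T actual=T -> ctr[1]=3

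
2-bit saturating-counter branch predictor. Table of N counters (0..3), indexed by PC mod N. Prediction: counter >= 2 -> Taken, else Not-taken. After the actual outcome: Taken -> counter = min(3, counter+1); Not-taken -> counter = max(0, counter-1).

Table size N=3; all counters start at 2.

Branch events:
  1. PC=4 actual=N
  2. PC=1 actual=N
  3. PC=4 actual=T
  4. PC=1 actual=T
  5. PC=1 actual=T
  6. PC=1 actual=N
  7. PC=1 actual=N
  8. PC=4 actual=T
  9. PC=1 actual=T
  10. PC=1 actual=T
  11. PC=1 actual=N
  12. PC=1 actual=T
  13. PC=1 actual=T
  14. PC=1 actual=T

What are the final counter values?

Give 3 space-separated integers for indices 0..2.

Answer: 2 3 2

Derivation:
Ev 1: PC=4 idx=1 pred=T actual=N -> ctr[1]=1
Ev 2: PC=1 idx=1 pred=N actual=N -> ctr[1]=0
Ev 3: PC=4 idx=1 pred=N actual=T -> ctr[1]=1
Ev 4: PC=1 idx=1 pred=N actual=T -> ctr[1]=2
Ev 5: PC=1 idx=1 pred=T actual=T -> ctr[1]=3
Ev 6: PC=1 idx=1 pred=T actual=N -> ctr[1]=2
Ev 7: PC=1 idx=1 pred=T actual=N -> ctr[1]=1
Ev 8: PC=4 idx=1 pred=N actual=T -> ctr[1]=2
Ev 9: PC=1 idx=1 pred=T actual=T -> ctr[1]=3
Ev 10: PC=1 idx=1 pred=T actual=T -> ctr[1]=3
Ev 11: PC=1 idx=1 pred=T actual=N -> ctr[1]=2
Ev 12: PC=1 idx=1 pred=T actual=T -> ctr[1]=3
Ev 13: PC=1 idx=1 pred=T actual=T -> ctr[1]=3
Ev 14: PC=1 idx=1 pred=T actual=T -> ctr[1]=3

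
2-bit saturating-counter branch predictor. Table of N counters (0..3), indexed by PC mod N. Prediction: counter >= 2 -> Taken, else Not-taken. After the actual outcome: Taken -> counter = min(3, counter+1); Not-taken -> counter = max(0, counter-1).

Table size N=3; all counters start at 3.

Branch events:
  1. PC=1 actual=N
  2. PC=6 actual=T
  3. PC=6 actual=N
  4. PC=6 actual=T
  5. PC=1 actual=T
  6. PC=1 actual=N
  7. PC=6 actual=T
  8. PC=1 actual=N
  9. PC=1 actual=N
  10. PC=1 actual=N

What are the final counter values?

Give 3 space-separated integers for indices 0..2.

Answer: 3 0 3

Derivation:
Ev 1: PC=1 idx=1 pred=T actual=N -> ctr[1]=2
Ev 2: PC=6 idx=0 pred=T actual=T -> ctr[0]=3
Ev 3: PC=6 idx=0 pred=T actual=N -> ctr[0]=2
Ev 4: PC=6 idx=0 pred=T actual=T -> ctr[0]=3
Ev 5: PC=1 idx=1 pred=T actual=T -> ctr[1]=3
Ev 6: PC=1 idx=1 pred=T actual=N -> ctr[1]=2
Ev 7: PC=6 idx=0 pred=T actual=T -> ctr[0]=3
Ev 8: PC=1 idx=1 pred=T actual=N -> ctr[1]=1
Ev 9: PC=1 idx=1 pred=N actual=N -> ctr[1]=0
Ev 10: PC=1 idx=1 pred=N actual=N -> ctr[1]=0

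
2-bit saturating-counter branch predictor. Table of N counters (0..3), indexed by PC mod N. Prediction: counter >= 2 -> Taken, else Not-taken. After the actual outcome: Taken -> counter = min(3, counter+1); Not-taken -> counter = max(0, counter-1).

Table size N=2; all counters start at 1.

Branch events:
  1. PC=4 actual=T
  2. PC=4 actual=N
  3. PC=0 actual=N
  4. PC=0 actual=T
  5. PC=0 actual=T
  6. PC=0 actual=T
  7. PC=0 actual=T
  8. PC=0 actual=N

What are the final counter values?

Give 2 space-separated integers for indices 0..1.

Ev 1: PC=4 idx=0 pred=N actual=T -> ctr[0]=2
Ev 2: PC=4 idx=0 pred=T actual=N -> ctr[0]=1
Ev 3: PC=0 idx=0 pred=N actual=N -> ctr[0]=0
Ev 4: PC=0 idx=0 pred=N actual=T -> ctr[0]=1
Ev 5: PC=0 idx=0 pred=N actual=T -> ctr[0]=2
Ev 6: PC=0 idx=0 pred=T actual=T -> ctr[0]=3
Ev 7: PC=0 idx=0 pred=T actual=T -> ctr[0]=3
Ev 8: PC=0 idx=0 pred=T actual=N -> ctr[0]=2

Answer: 2 1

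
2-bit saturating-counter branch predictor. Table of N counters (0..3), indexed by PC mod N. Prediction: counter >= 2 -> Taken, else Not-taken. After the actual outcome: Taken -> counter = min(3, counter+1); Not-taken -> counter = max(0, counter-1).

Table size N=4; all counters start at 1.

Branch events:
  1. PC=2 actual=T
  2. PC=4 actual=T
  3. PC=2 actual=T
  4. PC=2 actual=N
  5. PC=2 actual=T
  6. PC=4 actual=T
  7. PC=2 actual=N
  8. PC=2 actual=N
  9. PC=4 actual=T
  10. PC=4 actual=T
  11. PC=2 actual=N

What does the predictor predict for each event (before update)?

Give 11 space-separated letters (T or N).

Ev 1: PC=2 idx=2 pred=N actual=T -> ctr[2]=2
Ev 2: PC=4 idx=0 pred=N actual=T -> ctr[0]=2
Ev 3: PC=2 idx=2 pred=T actual=T -> ctr[2]=3
Ev 4: PC=2 idx=2 pred=T actual=N -> ctr[2]=2
Ev 5: PC=2 idx=2 pred=T actual=T -> ctr[2]=3
Ev 6: PC=4 idx=0 pred=T actual=T -> ctr[0]=3
Ev 7: PC=2 idx=2 pred=T actual=N -> ctr[2]=2
Ev 8: PC=2 idx=2 pred=T actual=N -> ctr[2]=1
Ev 9: PC=4 idx=0 pred=T actual=T -> ctr[0]=3
Ev 10: PC=4 idx=0 pred=T actual=T -> ctr[0]=3
Ev 11: PC=2 idx=2 pred=N actual=N -> ctr[2]=0

Answer: N N T T T T T T T T N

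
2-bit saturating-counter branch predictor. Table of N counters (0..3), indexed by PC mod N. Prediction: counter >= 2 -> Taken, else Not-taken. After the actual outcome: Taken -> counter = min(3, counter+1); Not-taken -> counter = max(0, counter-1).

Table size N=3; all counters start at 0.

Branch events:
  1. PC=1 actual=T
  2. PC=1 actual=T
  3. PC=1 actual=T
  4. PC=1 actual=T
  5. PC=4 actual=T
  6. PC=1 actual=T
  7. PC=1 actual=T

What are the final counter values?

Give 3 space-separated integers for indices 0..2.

Answer: 0 3 0

Derivation:
Ev 1: PC=1 idx=1 pred=N actual=T -> ctr[1]=1
Ev 2: PC=1 idx=1 pred=N actual=T -> ctr[1]=2
Ev 3: PC=1 idx=1 pred=T actual=T -> ctr[1]=3
Ev 4: PC=1 idx=1 pred=T actual=T -> ctr[1]=3
Ev 5: PC=4 idx=1 pred=T actual=T -> ctr[1]=3
Ev 6: PC=1 idx=1 pred=T actual=T -> ctr[1]=3
Ev 7: PC=1 idx=1 pred=T actual=T -> ctr[1]=3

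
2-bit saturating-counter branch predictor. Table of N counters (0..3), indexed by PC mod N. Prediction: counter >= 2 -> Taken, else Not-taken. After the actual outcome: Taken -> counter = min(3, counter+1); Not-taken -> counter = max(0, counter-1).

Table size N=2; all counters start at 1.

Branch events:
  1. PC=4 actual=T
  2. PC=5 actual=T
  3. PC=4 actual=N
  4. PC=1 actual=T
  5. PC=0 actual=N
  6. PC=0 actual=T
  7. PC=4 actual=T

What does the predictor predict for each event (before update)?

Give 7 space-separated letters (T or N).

Answer: N N T T N N N

Derivation:
Ev 1: PC=4 idx=0 pred=N actual=T -> ctr[0]=2
Ev 2: PC=5 idx=1 pred=N actual=T -> ctr[1]=2
Ev 3: PC=4 idx=0 pred=T actual=N -> ctr[0]=1
Ev 4: PC=1 idx=1 pred=T actual=T -> ctr[1]=3
Ev 5: PC=0 idx=0 pred=N actual=N -> ctr[0]=0
Ev 6: PC=0 idx=0 pred=N actual=T -> ctr[0]=1
Ev 7: PC=4 idx=0 pred=N actual=T -> ctr[0]=2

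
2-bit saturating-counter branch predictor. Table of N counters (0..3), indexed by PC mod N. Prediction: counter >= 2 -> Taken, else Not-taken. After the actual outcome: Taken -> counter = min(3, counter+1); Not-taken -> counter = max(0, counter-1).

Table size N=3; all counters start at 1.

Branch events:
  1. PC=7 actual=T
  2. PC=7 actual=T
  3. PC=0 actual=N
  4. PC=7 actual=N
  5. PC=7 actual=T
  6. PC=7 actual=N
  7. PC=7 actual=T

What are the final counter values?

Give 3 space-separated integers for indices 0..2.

Answer: 0 3 1

Derivation:
Ev 1: PC=7 idx=1 pred=N actual=T -> ctr[1]=2
Ev 2: PC=7 idx=1 pred=T actual=T -> ctr[1]=3
Ev 3: PC=0 idx=0 pred=N actual=N -> ctr[0]=0
Ev 4: PC=7 idx=1 pred=T actual=N -> ctr[1]=2
Ev 5: PC=7 idx=1 pred=T actual=T -> ctr[1]=3
Ev 6: PC=7 idx=1 pred=T actual=N -> ctr[1]=2
Ev 7: PC=7 idx=1 pred=T actual=T -> ctr[1]=3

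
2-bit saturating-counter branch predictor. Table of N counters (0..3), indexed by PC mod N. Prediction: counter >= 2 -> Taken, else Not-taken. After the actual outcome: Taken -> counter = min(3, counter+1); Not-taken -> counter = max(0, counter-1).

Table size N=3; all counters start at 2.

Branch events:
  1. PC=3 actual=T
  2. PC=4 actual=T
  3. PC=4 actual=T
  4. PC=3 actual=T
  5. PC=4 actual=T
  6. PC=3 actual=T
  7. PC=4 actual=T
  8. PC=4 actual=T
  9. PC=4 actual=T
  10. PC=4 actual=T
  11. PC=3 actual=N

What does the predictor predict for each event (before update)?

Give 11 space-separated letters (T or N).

Ev 1: PC=3 idx=0 pred=T actual=T -> ctr[0]=3
Ev 2: PC=4 idx=1 pred=T actual=T -> ctr[1]=3
Ev 3: PC=4 idx=1 pred=T actual=T -> ctr[1]=3
Ev 4: PC=3 idx=0 pred=T actual=T -> ctr[0]=3
Ev 5: PC=4 idx=1 pred=T actual=T -> ctr[1]=3
Ev 6: PC=3 idx=0 pred=T actual=T -> ctr[0]=3
Ev 7: PC=4 idx=1 pred=T actual=T -> ctr[1]=3
Ev 8: PC=4 idx=1 pred=T actual=T -> ctr[1]=3
Ev 9: PC=4 idx=1 pred=T actual=T -> ctr[1]=3
Ev 10: PC=4 idx=1 pred=T actual=T -> ctr[1]=3
Ev 11: PC=3 idx=0 pred=T actual=N -> ctr[0]=2

Answer: T T T T T T T T T T T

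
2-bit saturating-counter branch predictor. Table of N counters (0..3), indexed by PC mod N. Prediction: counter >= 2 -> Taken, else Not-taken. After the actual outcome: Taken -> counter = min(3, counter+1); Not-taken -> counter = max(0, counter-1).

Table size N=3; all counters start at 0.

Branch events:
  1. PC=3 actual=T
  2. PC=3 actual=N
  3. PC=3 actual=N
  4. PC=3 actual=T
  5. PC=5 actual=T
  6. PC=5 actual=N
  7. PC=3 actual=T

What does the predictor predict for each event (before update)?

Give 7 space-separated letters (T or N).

Answer: N N N N N N N

Derivation:
Ev 1: PC=3 idx=0 pred=N actual=T -> ctr[0]=1
Ev 2: PC=3 idx=0 pred=N actual=N -> ctr[0]=0
Ev 3: PC=3 idx=0 pred=N actual=N -> ctr[0]=0
Ev 4: PC=3 idx=0 pred=N actual=T -> ctr[0]=1
Ev 5: PC=5 idx=2 pred=N actual=T -> ctr[2]=1
Ev 6: PC=5 idx=2 pred=N actual=N -> ctr[2]=0
Ev 7: PC=3 idx=0 pred=N actual=T -> ctr[0]=2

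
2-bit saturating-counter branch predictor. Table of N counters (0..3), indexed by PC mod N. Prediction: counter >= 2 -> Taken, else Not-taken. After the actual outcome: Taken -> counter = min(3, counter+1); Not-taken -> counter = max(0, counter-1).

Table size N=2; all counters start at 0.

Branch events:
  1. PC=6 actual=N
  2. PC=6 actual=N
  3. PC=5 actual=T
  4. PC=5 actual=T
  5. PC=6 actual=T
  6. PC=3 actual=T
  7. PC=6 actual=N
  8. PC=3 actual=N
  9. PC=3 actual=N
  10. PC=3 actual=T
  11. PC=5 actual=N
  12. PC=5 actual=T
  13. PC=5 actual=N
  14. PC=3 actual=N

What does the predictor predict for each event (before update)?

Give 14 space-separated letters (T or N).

Answer: N N N N N T N T T N T N T N

Derivation:
Ev 1: PC=6 idx=0 pred=N actual=N -> ctr[0]=0
Ev 2: PC=6 idx=0 pred=N actual=N -> ctr[0]=0
Ev 3: PC=5 idx=1 pred=N actual=T -> ctr[1]=1
Ev 4: PC=5 idx=1 pred=N actual=T -> ctr[1]=2
Ev 5: PC=6 idx=0 pred=N actual=T -> ctr[0]=1
Ev 6: PC=3 idx=1 pred=T actual=T -> ctr[1]=3
Ev 7: PC=6 idx=0 pred=N actual=N -> ctr[0]=0
Ev 8: PC=3 idx=1 pred=T actual=N -> ctr[1]=2
Ev 9: PC=3 idx=1 pred=T actual=N -> ctr[1]=1
Ev 10: PC=3 idx=1 pred=N actual=T -> ctr[1]=2
Ev 11: PC=5 idx=1 pred=T actual=N -> ctr[1]=1
Ev 12: PC=5 idx=1 pred=N actual=T -> ctr[1]=2
Ev 13: PC=5 idx=1 pred=T actual=N -> ctr[1]=1
Ev 14: PC=3 idx=1 pred=N actual=N -> ctr[1]=0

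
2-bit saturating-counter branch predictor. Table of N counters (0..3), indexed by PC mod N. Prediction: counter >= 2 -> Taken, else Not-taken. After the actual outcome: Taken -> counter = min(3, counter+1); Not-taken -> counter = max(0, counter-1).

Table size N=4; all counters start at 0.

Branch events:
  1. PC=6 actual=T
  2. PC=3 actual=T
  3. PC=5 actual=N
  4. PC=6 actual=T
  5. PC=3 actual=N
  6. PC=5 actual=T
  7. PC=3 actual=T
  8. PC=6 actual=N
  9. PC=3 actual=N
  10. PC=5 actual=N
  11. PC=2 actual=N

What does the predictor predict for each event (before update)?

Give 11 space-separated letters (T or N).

Ev 1: PC=6 idx=2 pred=N actual=T -> ctr[2]=1
Ev 2: PC=3 idx=3 pred=N actual=T -> ctr[3]=1
Ev 3: PC=5 idx=1 pred=N actual=N -> ctr[1]=0
Ev 4: PC=6 idx=2 pred=N actual=T -> ctr[2]=2
Ev 5: PC=3 idx=3 pred=N actual=N -> ctr[3]=0
Ev 6: PC=5 idx=1 pred=N actual=T -> ctr[1]=1
Ev 7: PC=3 idx=3 pred=N actual=T -> ctr[3]=1
Ev 8: PC=6 idx=2 pred=T actual=N -> ctr[2]=1
Ev 9: PC=3 idx=3 pred=N actual=N -> ctr[3]=0
Ev 10: PC=5 idx=1 pred=N actual=N -> ctr[1]=0
Ev 11: PC=2 idx=2 pred=N actual=N -> ctr[2]=0

Answer: N N N N N N N T N N N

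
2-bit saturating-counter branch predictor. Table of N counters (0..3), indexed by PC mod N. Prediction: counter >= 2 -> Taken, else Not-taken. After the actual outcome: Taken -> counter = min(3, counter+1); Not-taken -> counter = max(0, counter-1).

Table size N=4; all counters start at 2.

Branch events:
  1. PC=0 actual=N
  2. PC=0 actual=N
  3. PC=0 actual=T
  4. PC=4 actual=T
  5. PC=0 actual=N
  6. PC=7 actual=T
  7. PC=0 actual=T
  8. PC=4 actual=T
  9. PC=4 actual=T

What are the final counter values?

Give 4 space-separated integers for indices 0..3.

Ev 1: PC=0 idx=0 pred=T actual=N -> ctr[0]=1
Ev 2: PC=0 idx=0 pred=N actual=N -> ctr[0]=0
Ev 3: PC=0 idx=0 pred=N actual=T -> ctr[0]=1
Ev 4: PC=4 idx=0 pred=N actual=T -> ctr[0]=2
Ev 5: PC=0 idx=0 pred=T actual=N -> ctr[0]=1
Ev 6: PC=7 idx=3 pred=T actual=T -> ctr[3]=3
Ev 7: PC=0 idx=0 pred=N actual=T -> ctr[0]=2
Ev 8: PC=4 idx=0 pred=T actual=T -> ctr[0]=3
Ev 9: PC=4 idx=0 pred=T actual=T -> ctr[0]=3

Answer: 3 2 2 3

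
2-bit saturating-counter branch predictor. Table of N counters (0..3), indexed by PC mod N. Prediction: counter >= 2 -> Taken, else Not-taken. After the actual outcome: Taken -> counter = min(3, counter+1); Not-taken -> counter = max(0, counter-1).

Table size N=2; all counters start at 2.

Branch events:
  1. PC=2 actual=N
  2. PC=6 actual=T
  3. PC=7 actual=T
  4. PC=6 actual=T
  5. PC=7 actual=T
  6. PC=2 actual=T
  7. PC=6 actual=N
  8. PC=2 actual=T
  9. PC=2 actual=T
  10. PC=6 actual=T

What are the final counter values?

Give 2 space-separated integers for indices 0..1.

Answer: 3 3

Derivation:
Ev 1: PC=2 idx=0 pred=T actual=N -> ctr[0]=1
Ev 2: PC=6 idx=0 pred=N actual=T -> ctr[0]=2
Ev 3: PC=7 idx=1 pred=T actual=T -> ctr[1]=3
Ev 4: PC=6 idx=0 pred=T actual=T -> ctr[0]=3
Ev 5: PC=7 idx=1 pred=T actual=T -> ctr[1]=3
Ev 6: PC=2 idx=0 pred=T actual=T -> ctr[0]=3
Ev 7: PC=6 idx=0 pred=T actual=N -> ctr[0]=2
Ev 8: PC=2 idx=0 pred=T actual=T -> ctr[0]=3
Ev 9: PC=2 idx=0 pred=T actual=T -> ctr[0]=3
Ev 10: PC=6 idx=0 pred=T actual=T -> ctr[0]=3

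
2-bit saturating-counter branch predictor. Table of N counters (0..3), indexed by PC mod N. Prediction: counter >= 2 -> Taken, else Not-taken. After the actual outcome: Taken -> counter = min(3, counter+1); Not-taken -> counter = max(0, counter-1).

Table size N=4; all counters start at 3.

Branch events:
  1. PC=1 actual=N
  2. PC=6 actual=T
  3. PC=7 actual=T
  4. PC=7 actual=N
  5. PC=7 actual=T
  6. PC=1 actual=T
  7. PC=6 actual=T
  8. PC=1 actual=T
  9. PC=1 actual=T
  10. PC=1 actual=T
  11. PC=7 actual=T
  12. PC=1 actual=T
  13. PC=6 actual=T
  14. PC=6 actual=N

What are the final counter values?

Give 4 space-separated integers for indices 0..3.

Ev 1: PC=1 idx=1 pred=T actual=N -> ctr[1]=2
Ev 2: PC=6 idx=2 pred=T actual=T -> ctr[2]=3
Ev 3: PC=7 idx=3 pred=T actual=T -> ctr[3]=3
Ev 4: PC=7 idx=3 pred=T actual=N -> ctr[3]=2
Ev 5: PC=7 idx=3 pred=T actual=T -> ctr[3]=3
Ev 6: PC=1 idx=1 pred=T actual=T -> ctr[1]=3
Ev 7: PC=6 idx=2 pred=T actual=T -> ctr[2]=3
Ev 8: PC=1 idx=1 pred=T actual=T -> ctr[1]=3
Ev 9: PC=1 idx=1 pred=T actual=T -> ctr[1]=3
Ev 10: PC=1 idx=1 pred=T actual=T -> ctr[1]=3
Ev 11: PC=7 idx=3 pred=T actual=T -> ctr[3]=3
Ev 12: PC=1 idx=1 pred=T actual=T -> ctr[1]=3
Ev 13: PC=6 idx=2 pred=T actual=T -> ctr[2]=3
Ev 14: PC=6 idx=2 pred=T actual=N -> ctr[2]=2

Answer: 3 3 2 3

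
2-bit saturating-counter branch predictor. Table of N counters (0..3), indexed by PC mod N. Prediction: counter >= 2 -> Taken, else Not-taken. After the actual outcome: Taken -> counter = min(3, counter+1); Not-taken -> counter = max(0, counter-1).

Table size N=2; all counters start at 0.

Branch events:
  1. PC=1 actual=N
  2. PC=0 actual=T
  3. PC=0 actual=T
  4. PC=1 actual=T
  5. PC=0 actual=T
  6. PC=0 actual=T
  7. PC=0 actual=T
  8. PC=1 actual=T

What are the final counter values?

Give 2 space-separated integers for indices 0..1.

Answer: 3 2

Derivation:
Ev 1: PC=1 idx=1 pred=N actual=N -> ctr[1]=0
Ev 2: PC=0 idx=0 pred=N actual=T -> ctr[0]=1
Ev 3: PC=0 idx=0 pred=N actual=T -> ctr[0]=2
Ev 4: PC=1 idx=1 pred=N actual=T -> ctr[1]=1
Ev 5: PC=0 idx=0 pred=T actual=T -> ctr[0]=3
Ev 6: PC=0 idx=0 pred=T actual=T -> ctr[0]=3
Ev 7: PC=0 idx=0 pred=T actual=T -> ctr[0]=3
Ev 8: PC=1 idx=1 pred=N actual=T -> ctr[1]=2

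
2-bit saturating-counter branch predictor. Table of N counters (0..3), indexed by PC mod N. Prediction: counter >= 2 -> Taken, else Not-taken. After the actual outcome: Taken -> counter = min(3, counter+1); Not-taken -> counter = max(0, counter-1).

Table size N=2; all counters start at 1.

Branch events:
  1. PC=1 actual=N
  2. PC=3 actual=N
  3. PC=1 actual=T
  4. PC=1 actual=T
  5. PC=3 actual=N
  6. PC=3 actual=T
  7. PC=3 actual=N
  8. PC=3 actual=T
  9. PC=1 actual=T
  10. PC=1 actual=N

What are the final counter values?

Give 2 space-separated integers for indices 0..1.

Ev 1: PC=1 idx=1 pred=N actual=N -> ctr[1]=0
Ev 2: PC=3 idx=1 pred=N actual=N -> ctr[1]=0
Ev 3: PC=1 idx=1 pred=N actual=T -> ctr[1]=1
Ev 4: PC=1 idx=1 pred=N actual=T -> ctr[1]=2
Ev 5: PC=3 idx=1 pred=T actual=N -> ctr[1]=1
Ev 6: PC=3 idx=1 pred=N actual=T -> ctr[1]=2
Ev 7: PC=3 idx=1 pred=T actual=N -> ctr[1]=1
Ev 8: PC=3 idx=1 pred=N actual=T -> ctr[1]=2
Ev 9: PC=1 idx=1 pred=T actual=T -> ctr[1]=3
Ev 10: PC=1 idx=1 pred=T actual=N -> ctr[1]=2

Answer: 1 2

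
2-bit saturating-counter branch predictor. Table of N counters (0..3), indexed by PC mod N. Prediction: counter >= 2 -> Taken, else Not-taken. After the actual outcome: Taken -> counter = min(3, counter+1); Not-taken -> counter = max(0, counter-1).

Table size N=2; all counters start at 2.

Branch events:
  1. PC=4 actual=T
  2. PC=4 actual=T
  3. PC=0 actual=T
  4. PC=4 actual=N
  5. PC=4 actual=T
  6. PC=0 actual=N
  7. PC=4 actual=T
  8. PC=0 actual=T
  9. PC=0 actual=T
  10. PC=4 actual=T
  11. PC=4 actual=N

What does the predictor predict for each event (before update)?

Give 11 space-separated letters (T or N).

Ev 1: PC=4 idx=0 pred=T actual=T -> ctr[0]=3
Ev 2: PC=4 idx=0 pred=T actual=T -> ctr[0]=3
Ev 3: PC=0 idx=0 pred=T actual=T -> ctr[0]=3
Ev 4: PC=4 idx=0 pred=T actual=N -> ctr[0]=2
Ev 5: PC=4 idx=0 pred=T actual=T -> ctr[0]=3
Ev 6: PC=0 idx=0 pred=T actual=N -> ctr[0]=2
Ev 7: PC=4 idx=0 pred=T actual=T -> ctr[0]=3
Ev 8: PC=0 idx=0 pred=T actual=T -> ctr[0]=3
Ev 9: PC=0 idx=0 pred=T actual=T -> ctr[0]=3
Ev 10: PC=4 idx=0 pred=T actual=T -> ctr[0]=3
Ev 11: PC=4 idx=0 pred=T actual=N -> ctr[0]=2

Answer: T T T T T T T T T T T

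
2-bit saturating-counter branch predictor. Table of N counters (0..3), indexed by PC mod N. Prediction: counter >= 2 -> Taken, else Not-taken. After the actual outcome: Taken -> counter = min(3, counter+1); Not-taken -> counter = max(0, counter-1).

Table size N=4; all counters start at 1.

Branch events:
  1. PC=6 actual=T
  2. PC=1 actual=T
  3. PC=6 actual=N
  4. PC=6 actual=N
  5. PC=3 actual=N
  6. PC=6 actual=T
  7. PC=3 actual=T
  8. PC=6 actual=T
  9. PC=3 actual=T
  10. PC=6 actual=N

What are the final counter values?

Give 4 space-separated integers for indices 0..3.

Answer: 1 2 1 2

Derivation:
Ev 1: PC=6 idx=2 pred=N actual=T -> ctr[2]=2
Ev 2: PC=1 idx=1 pred=N actual=T -> ctr[1]=2
Ev 3: PC=6 idx=2 pred=T actual=N -> ctr[2]=1
Ev 4: PC=6 idx=2 pred=N actual=N -> ctr[2]=0
Ev 5: PC=3 idx=3 pred=N actual=N -> ctr[3]=0
Ev 6: PC=6 idx=2 pred=N actual=T -> ctr[2]=1
Ev 7: PC=3 idx=3 pred=N actual=T -> ctr[3]=1
Ev 8: PC=6 idx=2 pred=N actual=T -> ctr[2]=2
Ev 9: PC=3 idx=3 pred=N actual=T -> ctr[3]=2
Ev 10: PC=6 idx=2 pred=T actual=N -> ctr[2]=1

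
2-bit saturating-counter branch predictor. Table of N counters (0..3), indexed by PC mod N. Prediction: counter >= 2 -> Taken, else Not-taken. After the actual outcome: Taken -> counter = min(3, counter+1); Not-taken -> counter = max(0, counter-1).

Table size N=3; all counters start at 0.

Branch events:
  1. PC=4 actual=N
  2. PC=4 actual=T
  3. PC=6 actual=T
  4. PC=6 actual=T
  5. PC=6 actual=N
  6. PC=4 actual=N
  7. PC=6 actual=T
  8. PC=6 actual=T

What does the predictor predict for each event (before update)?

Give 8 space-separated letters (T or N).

Ev 1: PC=4 idx=1 pred=N actual=N -> ctr[1]=0
Ev 2: PC=4 idx=1 pred=N actual=T -> ctr[1]=1
Ev 3: PC=6 idx=0 pred=N actual=T -> ctr[0]=1
Ev 4: PC=6 idx=0 pred=N actual=T -> ctr[0]=2
Ev 5: PC=6 idx=0 pred=T actual=N -> ctr[0]=1
Ev 6: PC=4 idx=1 pred=N actual=N -> ctr[1]=0
Ev 7: PC=6 idx=0 pred=N actual=T -> ctr[0]=2
Ev 8: PC=6 idx=0 pred=T actual=T -> ctr[0]=3

Answer: N N N N T N N T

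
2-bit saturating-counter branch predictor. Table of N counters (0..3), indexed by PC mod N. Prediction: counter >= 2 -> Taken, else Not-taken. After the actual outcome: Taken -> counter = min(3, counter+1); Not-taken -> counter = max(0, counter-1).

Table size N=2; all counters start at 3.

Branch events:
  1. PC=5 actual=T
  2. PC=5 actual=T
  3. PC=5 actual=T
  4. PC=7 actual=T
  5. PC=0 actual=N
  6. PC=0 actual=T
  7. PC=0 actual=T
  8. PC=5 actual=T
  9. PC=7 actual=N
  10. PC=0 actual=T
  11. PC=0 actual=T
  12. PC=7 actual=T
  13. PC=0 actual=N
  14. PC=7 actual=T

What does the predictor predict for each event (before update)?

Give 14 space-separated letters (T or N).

Ev 1: PC=5 idx=1 pred=T actual=T -> ctr[1]=3
Ev 2: PC=5 idx=1 pred=T actual=T -> ctr[1]=3
Ev 3: PC=5 idx=1 pred=T actual=T -> ctr[1]=3
Ev 4: PC=7 idx=1 pred=T actual=T -> ctr[1]=3
Ev 5: PC=0 idx=0 pred=T actual=N -> ctr[0]=2
Ev 6: PC=0 idx=0 pred=T actual=T -> ctr[0]=3
Ev 7: PC=0 idx=0 pred=T actual=T -> ctr[0]=3
Ev 8: PC=5 idx=1 pred=T actual=T -> ctr[1]=3
Ev 9: PC=7 idx=1 pred=T actual=N -> ctr[1]=2
Ev 10: PC=0 idx=0 pred=T actual=T -> ctr[0]=3
Ev 11: PC=0 idx=0 pred=T actual=T -> ctr[0]=3
Ev 12: PC=7 idx=1 pred=T actual=T -> ctr[1]=3
Ev 13: PC=0 idx=0 pred=T actual=N -> ctr[0]=2
Ev 14: PC=7 idx=1 pred=T actual=T -> ctr[1]=3

Answer: T T T T T T T T T T T T T T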